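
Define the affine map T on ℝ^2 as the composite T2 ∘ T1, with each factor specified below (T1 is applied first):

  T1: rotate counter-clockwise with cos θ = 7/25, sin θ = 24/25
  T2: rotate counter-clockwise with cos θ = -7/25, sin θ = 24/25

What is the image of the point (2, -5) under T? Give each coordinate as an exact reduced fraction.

T1 rotate counter-clockwise with cos θ = 7/25, sin θ = 24/25: (2, -5) → (134/25, 13/25)
T2 rotate counter-clockwise with cos θ = -7/25, sin θ = 24/25: (134/25, 13/25) → (-2, 5)

T(p) = (-2, 5)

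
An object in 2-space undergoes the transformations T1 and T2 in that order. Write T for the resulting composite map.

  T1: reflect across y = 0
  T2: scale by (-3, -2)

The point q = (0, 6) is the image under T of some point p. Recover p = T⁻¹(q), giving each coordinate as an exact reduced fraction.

T1 = [1 0 0; 0 -1 0; 0 0 1]
T2·T1 = [-3 0 0; 0 2 0; 0 0 1]
det M = -6; M⁻¹ = [-1/3 0 0; 0 1/2 0; 0 0 1]
M⁻¹ · (0, 6)ᵀ = (0, 3)ᵀ

p = (0, 3)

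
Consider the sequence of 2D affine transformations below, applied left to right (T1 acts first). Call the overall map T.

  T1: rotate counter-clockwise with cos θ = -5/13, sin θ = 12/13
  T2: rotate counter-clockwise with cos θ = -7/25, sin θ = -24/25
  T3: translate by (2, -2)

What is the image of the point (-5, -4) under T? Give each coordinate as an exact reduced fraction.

T(p) = (-821/325, -2122/325)

T1 rotate counter-clockwise with cos θ = -5/13, sin θ = 12/13: (-5, -4) → (73/13, -40/13)
T2 rotate counter-clockwise with cos θ = -7/25, sin θ = -24/25: (73/13, -40/13) → (-1471/325, -1472/325)
T3 translate by (2, -2): (-1471/325, -1472/325) → (-821/325, -2122/325)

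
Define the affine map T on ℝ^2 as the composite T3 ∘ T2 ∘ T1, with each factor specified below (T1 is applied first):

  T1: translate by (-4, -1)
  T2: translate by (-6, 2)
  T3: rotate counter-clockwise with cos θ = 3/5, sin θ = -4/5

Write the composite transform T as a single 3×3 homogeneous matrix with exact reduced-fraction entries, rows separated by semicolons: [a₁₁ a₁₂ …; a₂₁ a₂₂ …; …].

T1 = [1 0 -4; 0 1 -1; 0 0 1]
T2·T1 = [1 0 -10; 0 1 1; 0 0 1]
T3·…·T1 = [3/5 4/5 -26/5; -4/5 3/5 43/5; 0 0 1]

T = [3/5 4/5 -26/5; -4/5 3/5 43/5; 0 0 1]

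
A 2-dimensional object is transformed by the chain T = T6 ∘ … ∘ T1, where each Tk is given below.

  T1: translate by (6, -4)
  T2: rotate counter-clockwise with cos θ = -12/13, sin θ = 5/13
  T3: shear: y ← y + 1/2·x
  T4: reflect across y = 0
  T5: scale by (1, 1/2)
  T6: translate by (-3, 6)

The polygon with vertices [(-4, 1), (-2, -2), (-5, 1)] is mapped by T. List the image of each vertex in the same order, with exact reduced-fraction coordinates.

image vertices: (-48/13, 229/52), (-57/13, 73/26), (-36/13, 227/52)

T1 translate by (6, -4): (-4, 1) → (2, -3); (-2, -2) → (4, -6); (-5, 1) → (1, -3)
T2 rotate counter-clockwise with cos θ = -12/13, sin θ = 5/13: (2, -3) → (-9/13, 46/13); (4, -6) → (-18/13, 92/13); (1, -3) → (3/13, 41/13)
T3 shear: y ← y + 1/2·x: (-9/13, 46/13) → (-9/13, 83/26); (-18/13, 92/13) → (-18/13, 83/13); (3/13, 41/13) → (3/13, 85/26)
T4 reflect across y = 0: (-9/13, 83/26) → (-9/13, -83/26); (-18/13, 83/13) → (-18/13, -83/13); (3/13, 85/26) → (3/13, -85/26)
T5 scale by (1, 1/2): (-9/13, -83/26) → (-9/13, -83/52); (-18/13, -83/13) → (-18/13, -83/26); (3/13, -85/26) → (3/13, -85/52)
T6 translate by (-3, 6): (-9/13, -83/52) → (-48/13, 229/52); (-18/13, -83/26) → (-57/13, 73/26); (3/13, -85/52) → (-36/13, 227/52)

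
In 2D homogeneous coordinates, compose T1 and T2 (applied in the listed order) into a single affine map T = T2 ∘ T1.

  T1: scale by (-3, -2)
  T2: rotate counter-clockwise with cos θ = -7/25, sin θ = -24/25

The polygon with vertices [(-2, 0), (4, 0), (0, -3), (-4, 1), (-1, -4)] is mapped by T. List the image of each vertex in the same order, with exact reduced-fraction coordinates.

T1 scale by (-3, -2): (-2, 0) → (6, 0); (4, 0) → (-12, 0); (0, -3) → (0, 6); (-4, 1) → (12, -2); (-1, -4) → (3, 8)
T2 rotate counter-clockwise with cos θ = -7/25, sin θ = -24/25: (6, 0) → (-42/25, -144/25); (-12, 0) → (84/25, 288/25); (0, 6) → (144/25, -42/25); (12, -2) → (-132/25, -274/25); (3, 8) → (171/25, -128/25)

image vertices: (-42/25, -144/25), (84/25, 288/25), (144/25, -42/25), (-132/25, -274/25), (171/25, -128/25)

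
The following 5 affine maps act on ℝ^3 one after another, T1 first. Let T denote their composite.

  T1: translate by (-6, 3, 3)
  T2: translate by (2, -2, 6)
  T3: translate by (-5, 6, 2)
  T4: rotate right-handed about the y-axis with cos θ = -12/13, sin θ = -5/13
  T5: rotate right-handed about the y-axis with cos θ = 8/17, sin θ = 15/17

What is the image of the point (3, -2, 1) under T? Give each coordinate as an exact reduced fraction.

T(p) = (-2514/221, 5, -1572/221)

T1 translate by (-6, 3, 3): (3, -2, 1) → (-3, 1, 4)
T2 translate by (2, -2, 6): (-3, 1, 4) → (-1, -1, 10)
T3 translate by (-5, 6, 2): (-1, -1, 10) → (-6, 5, 12)
T4 rotate right-handed about the y-axis with cos θ = -12/13, sin θ = -5/13: (-6, 5, 12) → (12/13, 5, -174/13)
T5 rotate right-handed about the y-axis with cos θ = 8/17, sin θ = 15/17: (12/13, 5, -174/13) → (-2514/221, 5, -1572/221)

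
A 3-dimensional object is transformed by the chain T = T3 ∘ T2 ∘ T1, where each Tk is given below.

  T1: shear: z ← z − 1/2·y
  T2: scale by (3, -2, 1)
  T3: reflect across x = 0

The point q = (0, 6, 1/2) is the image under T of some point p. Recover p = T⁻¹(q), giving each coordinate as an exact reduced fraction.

p = (0, -3, -1)

T1 = [1 0 0 0; 0 1 0 0; 0 -1/2 1 0; 0 0 0 1]
T2·T1 = [3 0 0 0; 0 -2 0 0; 0 -1/2 1 0; 0 0 0 1]
T3·…·T1 = [-3 0 0 0; 0 -2 0 0; 0 -1/2 1 0; 0 0 0 1]
det M = 6; M⁻¹ = [-1/3 0 0 0; 0 -1/2 0 0; 0 -1/4 1 0; 0 0 0 1]
M⁻¹ · (0, 6, 1/2)ᵀ = (0, -3, -1)ᵀ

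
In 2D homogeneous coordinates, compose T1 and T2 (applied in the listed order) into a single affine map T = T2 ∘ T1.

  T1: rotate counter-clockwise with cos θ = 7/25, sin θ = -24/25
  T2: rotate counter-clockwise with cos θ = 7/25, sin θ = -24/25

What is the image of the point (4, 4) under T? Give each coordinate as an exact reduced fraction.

T1 rotate counter-clockwise with cos θ = 7/25, sin θ = -24/25: (4, 4) → (124/25, -68/25)
T2 rotate counter-clockwise with cos θ = 7/25, sin θ = -24/25: (124/25, -68/25) → (-764/625, -3452/625)

T(p) = (-764/625, -3452/625)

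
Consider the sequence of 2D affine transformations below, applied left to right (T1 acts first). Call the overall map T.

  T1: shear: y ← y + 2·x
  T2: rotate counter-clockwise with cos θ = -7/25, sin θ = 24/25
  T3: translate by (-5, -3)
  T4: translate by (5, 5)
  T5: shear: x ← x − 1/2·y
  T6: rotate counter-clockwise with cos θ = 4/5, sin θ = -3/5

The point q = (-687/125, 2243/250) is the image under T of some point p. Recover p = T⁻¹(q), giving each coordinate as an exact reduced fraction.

T1 = [1 0 0; 2 1 0; 0 0 1]
T2·T1 = [-11/5 -24/25 0; 2/5 -7/25 0; 0 0 1]
T3·…·T1 = [-11/5 -24/25 -5; 2/5 -7/25 -3; 0 0 1]
T4·…·T1 = [-11/5 -24/25 0; 2/5 -7/25 2; 0 0 1]
T5·…·T1 = [-12/5 -41/50 -1; 2/5 -7/25 2; 0 0 1]
T6·…·T1 = [-42/25 -103/125 2/5; 44/25 67/250 11/5; 0 0 1]
det M = 1; M⁻¹ = [67/250 103/125 -48/25; -44/25 -42/25 22/5; 0 0 1]
M⁻¹ · (-687/125, 2243/250)ᵀ = (4, -1)ᵀ

p = (4, -1)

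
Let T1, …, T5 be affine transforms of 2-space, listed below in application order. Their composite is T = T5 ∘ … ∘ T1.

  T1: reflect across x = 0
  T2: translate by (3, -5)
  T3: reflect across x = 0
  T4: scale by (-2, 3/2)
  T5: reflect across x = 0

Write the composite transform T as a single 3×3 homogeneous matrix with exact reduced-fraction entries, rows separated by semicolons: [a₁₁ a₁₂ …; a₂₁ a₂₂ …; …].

T1 = [-1 0 0; 0 1 0; 0 0 1]
T2·T1 = [-1 0 3; 0 1 -5; 0 0 1]
T3·…·T1 = [1 0 -3; 0 1 -5; 0 0 1]
T4·…·T1 = [-2 0 6; 0 3/2 -15/2; 0 0 1]
T5·…·T1 = [2 0 -6; 0 3/2 -15/2; 0 0 1]

T = [2 0 -6; 0 3/2 -15/2; 0 0 1]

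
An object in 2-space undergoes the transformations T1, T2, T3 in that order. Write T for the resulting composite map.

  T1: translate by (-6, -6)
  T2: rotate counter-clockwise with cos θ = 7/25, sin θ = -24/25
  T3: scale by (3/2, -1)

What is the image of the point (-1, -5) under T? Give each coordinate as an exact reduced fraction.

T1 translate by (-6, -6): (-1, -5) → (-7, -11)
T2 rotate counter-clockwise with cos θ = 7/25, sin θ = -24/25: (-7, -11) → (-313/25, 91/25)
T3 scale by (3/2, -1): (-313/25, 91/25) → (-939/50, -91/25)

T(p) = (-939/50, -91/25)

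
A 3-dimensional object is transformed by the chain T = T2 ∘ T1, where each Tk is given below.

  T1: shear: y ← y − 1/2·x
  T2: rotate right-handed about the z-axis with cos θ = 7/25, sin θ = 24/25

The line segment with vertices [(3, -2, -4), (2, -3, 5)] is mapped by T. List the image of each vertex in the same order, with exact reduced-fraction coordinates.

T1 shear: y ← y − 1/2·x: (3, -2, -4) → (3, -7/2, -4); (2, -3, 5) → (2, -4, 5)
T2 rotate right-handed about the z-axis with cos θ = 7/25, sin θ = 24/25: (3, -7/2, -4) → (21/5, 19/10, -4); (2, -4, 5) → (22/5, 4/5, 5)

image vertices: (21/5, 19/10, -4), (22/5, 4/5, 5)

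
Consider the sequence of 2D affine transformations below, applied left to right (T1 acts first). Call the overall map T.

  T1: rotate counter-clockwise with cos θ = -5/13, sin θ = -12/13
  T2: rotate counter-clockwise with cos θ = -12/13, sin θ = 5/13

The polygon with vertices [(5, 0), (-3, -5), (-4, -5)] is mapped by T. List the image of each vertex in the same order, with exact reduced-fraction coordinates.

image vertices: (600/169, 595/169), (235/169, -957/169), (115/169, -1076/169)

T1 rotate counter-clockwise with cos θ = -5/13, sin θ = -12/13: (5, 0) → (-25/13, -60/13); (-3, -5) → (-45/13, 61/13); (-4, -5) → (-40/13, 73/13)
T2 rotate counter-clockwise with cos θ = -12/13, sin θ = 5/13: (-25/13, -60/13) → (600/169, 595/169); (-45/13, 61/13) → (235/169, -957/169); (-40/13, 73/13) → (115/169, -1076/169)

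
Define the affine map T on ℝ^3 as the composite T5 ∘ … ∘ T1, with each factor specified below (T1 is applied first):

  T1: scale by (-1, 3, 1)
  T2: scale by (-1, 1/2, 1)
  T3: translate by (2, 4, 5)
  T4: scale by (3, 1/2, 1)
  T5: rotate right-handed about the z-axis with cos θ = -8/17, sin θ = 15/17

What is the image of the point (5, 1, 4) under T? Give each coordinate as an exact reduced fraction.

T(p) = (-837/68, 293/17, 9)

T1 scale by (-1, 3, 1): (5, 1, 4) → (-5, 3, 4)
T2 scale by (-1, 1/2, 1): (-5, 3, 4) → (5, 3/2, 4)
T3 translate by (2, 4, 5): (5, 3/2, 4) → (7, 11/2, 9)
T4 scale by (3, 1/2, 1): (7, 11/2, 9) → (21, 11/4, 9)
T5 rotate right-handed about the z-axis with cos θ = -8/17, sin θ = 15/17: (21, 11/4, 9) → (-837/68, 293/17, 9)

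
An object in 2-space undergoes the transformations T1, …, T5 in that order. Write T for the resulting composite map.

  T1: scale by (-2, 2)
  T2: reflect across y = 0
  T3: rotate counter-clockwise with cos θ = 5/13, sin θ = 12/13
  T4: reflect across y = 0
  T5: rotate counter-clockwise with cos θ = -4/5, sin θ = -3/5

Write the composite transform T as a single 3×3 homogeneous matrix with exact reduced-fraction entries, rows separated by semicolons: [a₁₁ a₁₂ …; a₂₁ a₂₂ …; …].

T = [112/65 -66/65 0; -66/65 -112/65 0; 0 0 1]

T1 = [-2 0 0; 0 2 0; 0 0 1]
T2·T1 = [-2 0 0; 0 -2 0; 0 0 1]
T3·…·T1 = [-10/13 24/13 0; -24/13 -10/13 0; 0 0 1]
T4·…·T1 = [-10/13 24/13 0; 24/13 10/13 0; 0 0 1]
T5·…·T1 = [112/65 -66/65 0; -66/65 -112/65 0; 0 0 1]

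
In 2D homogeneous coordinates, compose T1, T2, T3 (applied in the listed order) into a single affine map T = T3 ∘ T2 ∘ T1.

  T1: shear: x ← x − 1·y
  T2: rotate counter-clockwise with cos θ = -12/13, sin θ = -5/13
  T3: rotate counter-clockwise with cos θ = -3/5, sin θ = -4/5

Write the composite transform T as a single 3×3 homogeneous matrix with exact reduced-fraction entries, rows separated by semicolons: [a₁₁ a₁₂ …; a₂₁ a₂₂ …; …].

T1 = [1 -1 0; 0 1 0; 0 0 1]
T2·T1 = [-12/13 17/13 0; -5/13 -7/13 0; 0 0 1]
T3·…·T1 = [16/65 -79/65 0; 63/65 -47/65 0; 0 0 1]

T = [16/65 -79/65 0; 63/65 -47/65 0; 0 0 1]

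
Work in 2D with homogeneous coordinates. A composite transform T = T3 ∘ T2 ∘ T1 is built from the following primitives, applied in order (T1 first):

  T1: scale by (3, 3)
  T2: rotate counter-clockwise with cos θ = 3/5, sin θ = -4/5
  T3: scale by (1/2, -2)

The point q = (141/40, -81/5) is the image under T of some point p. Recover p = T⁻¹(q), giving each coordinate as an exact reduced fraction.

p = (-3/4, 7/2)

T1 = [3 0 0; 0 3 0; 0 0 1]
T2·T1 = [9/5 12/5 0; -12/5 9/5 0; 0 0 1]
T3·…·T1 = [9/10 6/5 0; 24/5 -18/5 0; 0 0 1]
det M = -9; M⁻¹ = [2/5 2/15 0; 8/15 -1/10 0; 0 0 1]
M⁻¹ · (141/40, -81/5)ᵀ = (-3/4, 7/2)ᵀ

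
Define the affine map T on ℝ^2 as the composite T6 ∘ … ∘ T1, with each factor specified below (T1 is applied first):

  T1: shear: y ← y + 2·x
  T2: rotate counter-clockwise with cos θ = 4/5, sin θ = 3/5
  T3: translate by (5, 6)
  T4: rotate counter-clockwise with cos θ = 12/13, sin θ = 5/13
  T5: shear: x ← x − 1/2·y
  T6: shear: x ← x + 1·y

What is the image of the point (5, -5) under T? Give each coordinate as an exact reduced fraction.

T1 shear: y ← y + 2·x: (5, -5) → (5, 5)
T2 rotate counter-clockwise with cos θ = 4/5, sin θ = 3/5: (5, 5) → (1, 7)
T3 translate by (5, 6): (1, 7) → (6, 13)
T4 rotate counter-clockwise with cos θ = 12/13, sin θ = 5/13: (6, 13) → (7/13, 186/13)
T5 shear: x ← x − 1/2·y: (7/13, 186/13) → (-86/13, 186/13)
T6 shear: x ← x + 1·y: (-86/13, 186/13) → (100/13, 186/13)

T(p) = (100/13, 186/13)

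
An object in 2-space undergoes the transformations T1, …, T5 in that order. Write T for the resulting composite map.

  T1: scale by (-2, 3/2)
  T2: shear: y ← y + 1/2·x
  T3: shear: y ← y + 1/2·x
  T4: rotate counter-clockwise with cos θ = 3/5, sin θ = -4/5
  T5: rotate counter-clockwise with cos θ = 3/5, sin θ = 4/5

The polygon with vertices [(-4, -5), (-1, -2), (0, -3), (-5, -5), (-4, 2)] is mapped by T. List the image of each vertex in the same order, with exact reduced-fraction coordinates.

image vertices: (8, 1/2), (2, -1), (0, -9/2), (10, 5/2), (8, 11)

T1 scale by (-2, 3/2): (-4, -5) → (8, -15/2); (-1, -2) → (2, -3); (0, -3) → (0, -9/2); (-5, -5) → (10, -15/2); (-4, 2) → (8, 3)
T2 shear: y ← y + 1/2·x: (8, -15/2) → (8, -7/2); (2, -3) → (2, -2); (0, -9/2) → (0, -9/2); (10, -15/2) → (10, -5/2); (8, 3) → (8, 7)
T3 shear: y ← y + 1/2·x: (8, -7/2) → (8, 1/2); (2, -2) → (2, -1); (0, -9/2) → (0, -9/2); (10, -5/2) → (10, 5/2); (8, 7) → (8, 11)
T4 rotate counter-clockwise with cos θ = 3/5, sin θ = -4/5: (8, 1/2) → (26/5, -61/10); (2, -1) → (2/5, -11/5); (0, -9/2) → (-18/5, -27/10); (10, 5/2) → (8, -13/2); (8, 11) → (68/5, 1/5)
T5 rotate counter-clockwise with cos θ = 3/5, sin θ = 4/5: (26/5, -61/10) → (8, 1/2); (2/5, -11/5) → (2, -1); (-18/5, -27/10) → (0, -9/2); (8, -13/2) → (10, 5/2); (68/5, 1/5) → (8, 11)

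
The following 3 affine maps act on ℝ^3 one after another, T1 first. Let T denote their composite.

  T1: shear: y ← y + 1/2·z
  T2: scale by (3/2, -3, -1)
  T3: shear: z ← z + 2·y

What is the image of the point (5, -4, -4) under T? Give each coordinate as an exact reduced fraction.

T(p) = (15/2, 18, 40)

T1 shear: y ← y + 1/2·z: (5, -4, -4) → (5, -6, -4)
T2 scale by (3/2, -3, -1): (5, -6, -4) → (15/2, 18, 4)
T3 shear: z ← z + 2·y: (15/2, 18, 4) → (15/2, 18, 40)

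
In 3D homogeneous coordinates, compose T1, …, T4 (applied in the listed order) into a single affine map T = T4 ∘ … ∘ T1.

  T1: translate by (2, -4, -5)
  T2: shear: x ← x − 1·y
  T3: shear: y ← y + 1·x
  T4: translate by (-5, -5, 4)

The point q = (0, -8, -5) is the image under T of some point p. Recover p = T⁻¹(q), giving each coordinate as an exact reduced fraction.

T1 = [1 0 0 2; 0 1 0 -4; 0 0 1 -5; 0 0 0 1]
T2·T1 = [1 -1 0 6; 0 1 0 -4; 0 0 1 -5; 0 0 0 1]
T3·…·T1 = [1 -1 0 6; 1 0 0 2; 0 0 1 -5; 0 0 0 1]
T4·…·T1 = [1 -1 0 1; 1 0 0 -3; 0 0 1 -1; 0 0 0 1]
det M = 1; M⁻¹ = [0 1 0 3; -1 1 0 4; 0 0 1 1; 0 0 0 1]
M⁻¹ · (0, -8, -5)ᵀ = (-5, -4, -4)ᵀ

p = (-5, -4, -4)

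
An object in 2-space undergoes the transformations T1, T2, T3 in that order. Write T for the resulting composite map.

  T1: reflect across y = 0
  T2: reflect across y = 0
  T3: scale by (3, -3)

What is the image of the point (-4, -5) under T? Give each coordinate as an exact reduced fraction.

T1 reflect across y = 0: (-4, -5) → (-4, 5)
T2 reflect across y = 0: (-4, 5) → (-4, -5)
T3 scale by (3, -3): (-4, -5) → (-12, 15)

T(p) = (-12, 15)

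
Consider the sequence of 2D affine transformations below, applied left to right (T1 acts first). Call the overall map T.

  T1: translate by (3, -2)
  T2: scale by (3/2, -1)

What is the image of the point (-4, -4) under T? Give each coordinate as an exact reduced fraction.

T(p) = (-3/2, 6)

T1 translate by (3, -2): (-4, -4) → (-1, -6)
T2 scale by (3/2, -1): (-1, -6) → (-3/2, 6)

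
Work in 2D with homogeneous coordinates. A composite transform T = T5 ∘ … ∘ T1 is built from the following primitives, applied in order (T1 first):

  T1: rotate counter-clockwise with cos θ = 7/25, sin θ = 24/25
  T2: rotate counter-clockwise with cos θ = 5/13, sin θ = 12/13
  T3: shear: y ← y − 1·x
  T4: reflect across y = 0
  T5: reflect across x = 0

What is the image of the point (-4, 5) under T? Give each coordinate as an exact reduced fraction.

T(p) = (8/325, 2073/325)

T1 rotate counter-clockwise with cos θ = 7/25, sin θ = 24/25: (-4, 5) → (-148/25, -61/25)
T2 rotate counter-clockwise with cos θ = 5/13, sin θ = 12/13: (-148/25, -61/25) → (-8/325, -2081/325)
T3 shear: y ← y − 1·x: (-8/325, -2081/325) → (-8/325, -2073/325)
T4 reflect across y = 0: (-8/325, -2073/325) → (-8/325, 2073/325)
T5 reflect across x = 0: (-8/325, 2073/325) → (8/325, 2073/325)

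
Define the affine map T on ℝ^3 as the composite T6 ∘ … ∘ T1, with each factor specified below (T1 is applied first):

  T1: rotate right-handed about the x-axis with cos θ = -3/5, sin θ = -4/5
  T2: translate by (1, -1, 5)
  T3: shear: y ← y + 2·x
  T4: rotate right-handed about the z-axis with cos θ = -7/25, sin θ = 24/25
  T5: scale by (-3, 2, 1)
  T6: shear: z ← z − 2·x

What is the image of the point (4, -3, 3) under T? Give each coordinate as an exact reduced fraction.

T1 rotate right-handed about the x-axis with cos θ = -3/5, sin θ = -4/5: (4, -3, 3) → (4, 21/5, 3/5)
T2 translate by (1, -1, 5): (4, 21/5, 3/5) → (5, 16/5, 28/5)
T3 shear: y ← y + 2·x: (5, 16/5, 28/5) → (5, 66/5, 28/5)
T4 rotate right-handed about the z-axis with cos θ = -7/25, sin θ = 24/25: (5, 66/5, 28/5) → (-1759/125, 138/125, 28/5)
T5 scale by (-3, 2, 1): (-1759/125, 138/125, 28/5) → (5277/125, 276/125, 28/5)
T6 shear: z ← z − 2·x: (5277/125, 276/125, 28/5) → (5277/125, 276/125, -9854/125)

T(p) = (5277/125, 276/125, -9854/125)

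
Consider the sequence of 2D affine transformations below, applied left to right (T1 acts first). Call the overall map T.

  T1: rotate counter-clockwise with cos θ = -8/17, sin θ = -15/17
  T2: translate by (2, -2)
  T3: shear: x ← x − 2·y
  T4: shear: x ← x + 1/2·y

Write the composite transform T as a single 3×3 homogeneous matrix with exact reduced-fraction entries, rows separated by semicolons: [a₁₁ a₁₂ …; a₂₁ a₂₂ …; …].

T = [29/34 27/17 5; -15/17 -8/17 -2; 0 0 1]

T1 = [-8/17 15/17 0; -15/17 -8/17 0; 0 0 1]
T2·T1 = [-8/17 15/17 2; -15/17 -8/17 -2; 0 0 1]
T3·…·T1 = [22/17 31/17 6; -15/17 -8/17 -2; 0 0 1]
T4·…·T1 = [29/34 27/17 5; -15/17 -8/17 -2; 0 0 1]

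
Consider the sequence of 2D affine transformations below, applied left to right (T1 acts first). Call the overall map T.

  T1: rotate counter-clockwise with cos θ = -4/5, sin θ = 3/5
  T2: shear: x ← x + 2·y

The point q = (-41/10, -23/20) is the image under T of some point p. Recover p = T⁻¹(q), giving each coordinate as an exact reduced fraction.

p = (3/4, 2)

T1 = [-4/5 -3/5 0; 3/5 -4/5 0; 0 0 1]
T2·T1 = [2/5 -11/5 0; 3/5 -4/5 0; 0 0 1]
det M = 1; M⁻¹ = [-4/5 11/5 0; -3/5 2/5 0; 0 0 1]
M⁻¹ · (-41/10, -23/20)ᵀ = (3/4, 2)ᵀ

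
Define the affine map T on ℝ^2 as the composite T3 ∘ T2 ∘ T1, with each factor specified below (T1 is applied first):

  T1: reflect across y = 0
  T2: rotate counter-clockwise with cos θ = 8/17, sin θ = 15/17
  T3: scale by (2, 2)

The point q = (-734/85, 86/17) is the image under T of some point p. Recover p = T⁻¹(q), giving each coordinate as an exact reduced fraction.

p = (1/5, -5)

T1 = [1 0 0; 0 -1 0; 0 0 1]
T2·T1 = [8/17 15/17 0; 15/17 -8/17 0; 0 0 1]
T3·…·T1 = [16/17 30/17 0; 30/17 -16/17 0; 0 0 1]
det M = -4; M⁻¹ = [4/17 15/34 0; 15/34 -4/17 0; 0 0 1]
M⁻¹ · (-734/85, 86/17)ᵀ = (1/5, -5)ᵀ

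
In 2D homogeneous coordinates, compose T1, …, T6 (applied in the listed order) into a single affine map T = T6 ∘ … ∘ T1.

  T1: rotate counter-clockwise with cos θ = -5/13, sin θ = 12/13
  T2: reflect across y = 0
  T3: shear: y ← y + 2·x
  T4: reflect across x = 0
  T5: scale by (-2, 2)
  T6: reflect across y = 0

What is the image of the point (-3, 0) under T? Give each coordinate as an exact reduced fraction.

T1 rotate counter-clockwise with cos θ = -5/13, sin θ = 12/13: (-3, 0) → (15/13, -36/13)
T2 reflect across y = 0: (15/13, -36/13) → (15/13, 36/13)
T3 shear: y ← y + 2·x: (15/13, 36/13) → (15/13, 66/13)
T4 reflect across x = 0: (15/13, 66/13) → (-15/13, 66/13)
T5 scale by (-2, 2): (-15/13, 66/13) → (30/13, 132/13)
T6 reflect across y = 0: (30/13, 132/13) → (30/13, -132/13)

T(p) = (30/13, -132/13)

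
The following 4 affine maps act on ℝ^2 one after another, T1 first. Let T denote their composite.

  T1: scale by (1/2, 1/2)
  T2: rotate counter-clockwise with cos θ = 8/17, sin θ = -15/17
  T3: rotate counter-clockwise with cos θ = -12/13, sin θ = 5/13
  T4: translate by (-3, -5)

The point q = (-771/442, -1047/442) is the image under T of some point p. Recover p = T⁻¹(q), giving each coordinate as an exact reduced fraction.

p = (5, -3)

T1 = [1/2 0 0; 0 1/2 0; 0 0 1]
T2·T1 = [4/17 15/34 0; -15/34 4/17 0; 0 0 1]
T3·…·T1 = [-21/442 -110/221 0; 110/221 -21/442 0; 0 0 1]
T4·…·T1 = [-21/442 -110/221 -3; 110/221 -21/442 -5; 0 0 1]
det M = 1/4; M⁻¹ = [-42/221 440/221 122/13; -440/221 -42/221 -90/13; 0 0 1]
M⁻¹ · (-771/442, -1047/442)ᵀ = (5, -3)ᵀ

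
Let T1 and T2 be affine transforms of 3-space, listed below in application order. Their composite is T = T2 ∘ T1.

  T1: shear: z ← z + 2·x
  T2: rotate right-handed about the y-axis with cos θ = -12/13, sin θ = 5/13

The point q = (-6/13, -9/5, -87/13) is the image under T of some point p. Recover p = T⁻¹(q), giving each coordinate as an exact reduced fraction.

T1 = [1 0 0 0; 0 1 0 0; 2 0 1 0; 0 0 0 1]
T2·T1 = [-2/13 0 5/13 0; 0 1 0 0; -29/13 0 -12/13 0; 0 0 0 1]
det M = 1; M⁻¹ = [-12/13 0 -5/13 0; 0 1 0 0; 29/13 0 -2/13 0; 0 0 0 1]
M⁻¹ · (-6/13, -9/5, -87/13)ᵀ = (3, -9/5, 0)ᵀ

p = (3, -9/5, 0)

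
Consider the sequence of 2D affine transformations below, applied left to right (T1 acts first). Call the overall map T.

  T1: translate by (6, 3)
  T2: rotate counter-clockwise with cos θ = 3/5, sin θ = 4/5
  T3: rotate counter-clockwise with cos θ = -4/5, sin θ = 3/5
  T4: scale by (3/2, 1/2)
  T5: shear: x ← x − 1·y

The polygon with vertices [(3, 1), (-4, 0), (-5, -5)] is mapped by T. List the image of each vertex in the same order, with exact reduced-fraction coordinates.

image vertices: (-81/10, -159/50), (1/10, -43/25), (-31/10, 41/50)

T1 translate by (6, 3): (3, 1) → (9, 4); (-4, 0) → (2, 3); (-5, -5) → (1, -2)
T2 rotate counter-clockwise with cos θ = 3/5, sin θ = 4/5: (9, 4) → (11/5, 48/5); (2, 3) → (-6/5, 17/5); (1, -2) → (11/5, -2/5)
T3 rotate counter-clockwise with cos θ = -4/5, sin θ = 3/5: (11/5, 48/5) → (-188/25, -159/25); (-6/5, 17/5) → (-27/25, -86/25); (11/5, -2/5) → (-38/25, 41/25)
T4 scale by (3/2, 1/2): (-188/25, -159/25) → (-282/25, -159/50); (-27/25, -86/25) → (-81/50, -43/25); (-38/25, 41/25) → (-57/25, 41/50)
T5 shear: x ← x − 1·y: (-282/25, -159/50) → (-81/10, -159/50); (-81/50, -43/25) → (1/10, -43/25); (-57/25, 41/50) → (-31/10, 41/50)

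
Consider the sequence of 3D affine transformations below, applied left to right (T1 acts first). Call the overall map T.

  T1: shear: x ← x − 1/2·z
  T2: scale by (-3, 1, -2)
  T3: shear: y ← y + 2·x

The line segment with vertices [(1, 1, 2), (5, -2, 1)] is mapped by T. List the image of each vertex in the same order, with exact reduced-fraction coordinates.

image vertices: (0, 1, -4), (-27/2, -29, -2)

T1 shear: x ← x − 1/2·z: (1, 1, 2) → (0, 1, 2); (5, -2, 1) → (9/2, -2, 1)
T2 scale by (-3, 1, -2): (0, 1, 2) → (0, 1, -4); (9/2, -2, 1) → (-27/2, -2, -2)
T3 shear: y ← y + 2·x: (0, 1, -4) → (0, 1, -4); (-27/2, -2, -2) → (-27/2, -29, -2)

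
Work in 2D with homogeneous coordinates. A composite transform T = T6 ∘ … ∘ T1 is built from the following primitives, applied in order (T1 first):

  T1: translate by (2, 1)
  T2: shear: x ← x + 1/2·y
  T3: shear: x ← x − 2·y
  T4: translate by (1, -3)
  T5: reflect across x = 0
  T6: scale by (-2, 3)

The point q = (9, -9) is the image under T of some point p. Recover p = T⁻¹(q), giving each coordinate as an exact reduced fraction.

p = (3/2, -1)

T1 = [1 0 2; 0 1 1; 0 0 1]
T2·T1 = [1 1/2 5/2; 0 1 1; 0 0 1]
T3·…·T1 = [1 -3/2 1/2; 0 1 1; 0 0 1]
T4·…·T1 = [1 -3/2 3/2; 0 1 -2; 0 0 1]
T5·…·T1 = [-1 3/2 -3/2; 0 1 -2; 0 0 1]
T6·…·T1 = [2 -3 3; 0 3 -6; 0 0 1]
det M = 6; M⁻¹ = [1/2 1/2 3/2; 0 1/3 2; 0 0 1]
M⁻¹ · (9, -9)ᵀ = (3/2, -1)ᵀ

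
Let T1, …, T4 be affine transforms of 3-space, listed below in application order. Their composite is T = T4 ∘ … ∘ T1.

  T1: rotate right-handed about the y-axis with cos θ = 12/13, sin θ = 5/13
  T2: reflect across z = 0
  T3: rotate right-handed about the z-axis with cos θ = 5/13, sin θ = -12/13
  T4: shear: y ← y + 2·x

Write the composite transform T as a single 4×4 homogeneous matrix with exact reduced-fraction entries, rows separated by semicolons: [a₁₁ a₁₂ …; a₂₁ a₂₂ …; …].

T1 = [12/13 0 5/13 0; 0 1 0 0; -5/13 0 12/13 0; 0 0 0 1]
T2·T1 = [12/13 0 5/13 0; 0 1 0 0; 5/13 0 -12/13 0; 0 0 0 1]
T3·…·T1 = [60/169 12/13 25/169 0; -144/169 5/13 -60/169 0; 5/13 0 -12/13 0; 0 0 0 1]
T4·…·T1 = [60/169 12/13 25/169 0; -24/169 29/13 -10/169 0; 5/13 0 -12/13 0; 0 0 0 1]

T = [60/169 12/13 25/169 0; -24/169 29/13 -10/169 0; 5/13 0 -12/13 0; 0 0 0 1]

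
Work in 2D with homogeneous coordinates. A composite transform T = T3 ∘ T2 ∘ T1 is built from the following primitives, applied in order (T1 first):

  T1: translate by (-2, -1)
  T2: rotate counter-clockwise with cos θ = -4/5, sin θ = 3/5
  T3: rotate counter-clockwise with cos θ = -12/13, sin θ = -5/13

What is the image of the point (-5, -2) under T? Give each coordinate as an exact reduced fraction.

T(p) = (-489/65, -77/65)

T1 translate by (-2, -1): (-5, -2) → (-7, -3)
T2 rotate counter-clockwise with cos θ = -4/5, sin θ = 3/5: (-7, -3) → (37/5, -9/5)
T3 rotate counter-clockwise with cos θ = -12/13, sin θ = -5/13: (37/5, -9/5) → (-489/65, -77/65)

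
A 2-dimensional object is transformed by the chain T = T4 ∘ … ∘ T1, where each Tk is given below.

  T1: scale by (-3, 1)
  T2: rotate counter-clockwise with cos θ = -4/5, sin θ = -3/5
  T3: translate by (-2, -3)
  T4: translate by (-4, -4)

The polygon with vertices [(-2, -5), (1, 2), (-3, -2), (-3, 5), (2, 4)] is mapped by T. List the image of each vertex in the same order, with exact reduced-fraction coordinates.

image vertices: (-69/5, -33/5), (-12/5, -34/5), (-72/5, -54/5), (-51/5, -82/5), (6/5, -33/5)

T1 scale by (-3, 1): (-2, -5) → (6, -5); (1, 2) → (-3, 2); (-3, -2) → (9, -2); (-3, 5) → (9, 5); (2, 4) → (-6, 4)
T2 rotate counter-clockwise with cos θ = -4/5, sin θ = -3/5: (6, -5) → (-39/5, 2/5); (-3, 2) → (18/5, 1/5); (9, -2) → (-42/5, -19/5); (9, 5) → (-21/5, -47/5); (-6, 4) → (36/5, 2/5)
T3 translate by (-2, -3): (-39/5, 2/5) → (-49/5, -13/5); (18/5, 1/5) → (8/5, -14/5); (-42/5, -19/5) → (-52/5, -34/5); (-21/5, -47/5) → (-31/5, -62/5); (36/5, 2/5) → (26/5, -13/5)
T4 translate by (-4, -4): (-49/5, -13/5) → (-69/5, -33/5); (8/5, -14/5) → (-12/5, -34/5); (-52/5, -34/5) → (-72/5, -54/5); (-31/5, -62/5) → (-51/5, -82/5); (26/5, -13/5) → (6/5, -33/5)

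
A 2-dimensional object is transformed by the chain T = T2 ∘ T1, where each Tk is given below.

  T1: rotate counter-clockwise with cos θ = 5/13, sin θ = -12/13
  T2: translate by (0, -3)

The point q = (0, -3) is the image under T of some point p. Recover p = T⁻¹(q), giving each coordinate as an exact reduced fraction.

T1 = [5/13 12/13 0; -12/13 5/13 0; 0 0 1]
T2·T1 = [5/13 12/13 0; -12/13 5/13 -3; 0 0 1]
det M = 1; M⁻¹ = [5/13 -12/13 -36/13; 12/13 5/13 15/13; 0 0 1]
M⁻¹ · (0, -3)ᵀ = (0, 0)ᵀ

p = (0, 0)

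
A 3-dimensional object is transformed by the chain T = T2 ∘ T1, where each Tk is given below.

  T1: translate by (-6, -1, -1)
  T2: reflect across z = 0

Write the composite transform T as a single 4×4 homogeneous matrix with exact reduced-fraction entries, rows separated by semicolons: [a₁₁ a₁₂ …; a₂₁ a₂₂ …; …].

T1 = [1 0 0 -6; 0 1 0 -1; 0 0 1 -1; 0 0 0 1]
T2·T1 = [1 0 0 -6; 0 1 0 -1; 0 0 -1 1; 0 0 0 1]

T = [1 0 0 -6; 0 1 0 -1; 0 0 -1 1; 0 0 0 1]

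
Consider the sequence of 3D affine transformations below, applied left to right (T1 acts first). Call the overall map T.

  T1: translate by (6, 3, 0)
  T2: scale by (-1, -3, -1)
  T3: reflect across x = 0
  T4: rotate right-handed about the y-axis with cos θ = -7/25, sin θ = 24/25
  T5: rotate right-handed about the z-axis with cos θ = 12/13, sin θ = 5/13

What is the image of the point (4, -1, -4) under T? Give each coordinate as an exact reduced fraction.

T(p) = (1062/325, -334/65, -268/25)

T1 translate by (6, 3, 0): (4, -1, -4) → (10, 2, -4)
T2 scale by (-1, -3, -1): (10, 2, -4) → (-10, -6, 4)
T3 reflect across x = 0: (-10, -6, 4) → (10, -6, 4)
T4 rotate right-handed about the y-axis with cos θ = -7/25, sin θ = 24/25: (10, -6, 4) → (26/25, -6, -268/25)
T5 rotate right-handed about the z-axis with cos θ = 12/13, sin θ = 5/13: (26/25, -6, -268/25) → (1062/325, -334/65, -268/25)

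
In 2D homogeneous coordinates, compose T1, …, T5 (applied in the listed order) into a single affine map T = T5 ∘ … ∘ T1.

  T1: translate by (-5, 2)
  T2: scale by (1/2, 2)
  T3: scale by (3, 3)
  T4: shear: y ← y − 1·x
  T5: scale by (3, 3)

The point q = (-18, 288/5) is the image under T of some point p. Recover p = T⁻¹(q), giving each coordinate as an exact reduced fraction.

p = (1, 1/5)

T1 = [1 0 -5; 0 1 2; 0 0 1]
T2·T1 = [1/2 0 -5/2; 0 2 4; 0 0 1]
T3·…·T1 = [3/2 0 -15/2; 0 6 12; 0 0 1]
T4·…·T1 = [3/2 0 -15/2; -3/2 6 39/2; 0 0 1]
T5·…·T1 = [9/2 0 -45/2; -9/2 18 117/2; 0 0 1]
det M = 81; M⁻¹ = [2/9 0 5; 1/18 1/18 -2; 0 0 1]
M⁻¹ · (-18, 288/5)ᵀ = (1, 1/5)ᵀ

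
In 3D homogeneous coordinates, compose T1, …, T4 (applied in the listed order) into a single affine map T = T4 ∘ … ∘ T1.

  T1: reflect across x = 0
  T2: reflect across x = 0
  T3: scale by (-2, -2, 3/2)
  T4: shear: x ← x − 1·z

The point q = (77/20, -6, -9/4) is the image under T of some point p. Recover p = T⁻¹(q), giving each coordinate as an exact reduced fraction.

p = (-4/5, 3, -3/2)

T1 = [-1 0 0 0; 0 1 0 0; 0 0 1 0; 0 0 0 1]
T2·T1 = [1 0 0 0; 0 1 0 0; 0 0 1 0; 0 0 0 1]
T3·…·T1 = [-2 0 0 0; 0 -2 0 0; 0 0 3/2 0; 0 0 0 1]
T4·…·T1 = [-2 0 -3/2 0; 0 -2 0 0; 0 0 3/2 0; 0 0 0 1]
det M = 6; M⁻¹ = [-1/2 0 -1/2 0; 0 -1/2 0 0; 0 0 2/3 0; 0 0 0 1]
M⁻¹ · (77/20, -6, -9/4)ᵀ = (-4/5, 3, -3/2)ᵀ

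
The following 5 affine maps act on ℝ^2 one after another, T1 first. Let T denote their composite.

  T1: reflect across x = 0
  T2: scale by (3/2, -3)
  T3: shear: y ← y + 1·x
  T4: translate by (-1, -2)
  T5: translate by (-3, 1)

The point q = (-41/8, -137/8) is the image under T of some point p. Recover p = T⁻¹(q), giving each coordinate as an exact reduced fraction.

p = (3/4, 5)

T1 = [-1 0 0; 0 1 0; 0 0 1]
T2·T1 = [-3/2 0 0; 0 -3 0; 0 0 1]
T3·…·T1 = [-3/2 0 0; -3/2 -3 0; 0 0 1]
T4·…·T1 = [-3/2 0 -1; -3/2 -3 -2; 0 0 1]
T5·…·T1 = [-3/2 0 -4; -3/2 -3 -1; 0 0 1]
det M = 9/2; M⁻¹ = [-2/3 0 -8/3; 1/3 -1/3 1; 0 0 1]
M⁻¹ · (-41/8, -137/8)ᵀ = (3/4, 5)ᵀ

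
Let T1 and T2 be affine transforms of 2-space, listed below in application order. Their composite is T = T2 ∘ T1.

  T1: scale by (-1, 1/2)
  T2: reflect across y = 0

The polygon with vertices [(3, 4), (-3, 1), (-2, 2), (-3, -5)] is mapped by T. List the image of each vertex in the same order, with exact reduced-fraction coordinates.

T1 scale by (-1, 1/2): (3, 4) → (-3, 2); (-3, 1) → (3, 1/2); (-2, 2) → (2, 1); (-3, -5) → (3, -5/2)
T2 reflect across y = 0: (-3, 2) → (-3, -2); (3, 1/2) → (3, -1/2); (2, 1) → (2, -1); (3, -5/2) → (3, 5/2)

image vertices: (-3, -2), (3, -1/2), (2, -1), (3, 5/2)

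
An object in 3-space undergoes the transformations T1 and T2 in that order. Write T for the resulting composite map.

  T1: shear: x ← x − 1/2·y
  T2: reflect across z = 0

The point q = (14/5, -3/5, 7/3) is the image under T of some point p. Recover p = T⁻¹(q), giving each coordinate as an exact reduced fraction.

T1 = [1 -1/2 0 0; 0 1 0 0; 0 0 1 0; 0 0 0 1]
T2·T1 = [1 -1/2 0 0; 0 1 0 0; 0 0 -1 0; 0 0 0 1]
det M = -1; M⁻¹ = [1 1/2 0 0; 0 1 0 0; 0 0 -1 0; 0 0 0 1]
M⁻¹ · (14/5, -3/5, 7/3)ᵀ = (5/2, -3/5, -7/3)ᵀ

p = (5/2, -3/5, -7/3)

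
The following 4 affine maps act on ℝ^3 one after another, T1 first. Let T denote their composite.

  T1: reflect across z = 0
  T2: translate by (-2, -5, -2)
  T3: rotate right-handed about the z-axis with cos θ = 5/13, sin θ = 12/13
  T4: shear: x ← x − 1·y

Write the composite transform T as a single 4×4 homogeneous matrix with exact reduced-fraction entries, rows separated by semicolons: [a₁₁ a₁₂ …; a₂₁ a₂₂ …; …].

T = [-7/13 -17/13 0 99/13; 12/13 5/13 0 -49/13; 0 0 -1 -2; 0 0 0 1]

T1 = [1 0 0 0; 0 1 0 0; 0 0 -1 0; 0 0 0 1]
T2·T1 = [1 0 0 -2; 0 1 0 -5; 0 0 -1 -2; 0 0 0 1]
T3·…·T1 = [5/13 -12/13 0 50/13; 12/13 5/13 0 -49/13; 0 0 -1 -2; 0 0 0 1]
T4·…·T1 = [-7/13 -17/13 0 99/13; 12/13 5/13 0 -49/13; 0 0 -1 -2; 0 0 0 1]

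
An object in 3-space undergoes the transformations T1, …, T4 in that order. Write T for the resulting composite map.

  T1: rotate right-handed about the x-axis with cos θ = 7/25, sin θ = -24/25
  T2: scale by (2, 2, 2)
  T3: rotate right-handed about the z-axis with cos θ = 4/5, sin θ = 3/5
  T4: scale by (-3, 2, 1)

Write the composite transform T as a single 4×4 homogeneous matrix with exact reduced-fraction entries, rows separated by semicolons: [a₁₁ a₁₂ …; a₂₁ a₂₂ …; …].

T = [-24/5 126/125 432/125 0; 12/5 112/125 384/125 0; 0 -48/25 14/25 0; 0 0 0 1]

T1 = [1 0 0 0; 0 7/25 24/25 0; 0 -24/25 7/25 0; 0 0 0 1]
T2·T1 = [2 0 0 0; 0 14/25 48/25 0; 0 -48/25 14/25 0; 0 0 0 1]
T3·…·T1 = [8/5 -42/125 -144/125 0; 6/5 56/125 192/125 0; 0 -48/25 14/25 0; 0 0 0 1]
T4·…·T1 = [-24/5 126/125 432/125 0; 12/5 112/125 384/125 0; 0 -48/25 14/25 0; 0 0 0 1]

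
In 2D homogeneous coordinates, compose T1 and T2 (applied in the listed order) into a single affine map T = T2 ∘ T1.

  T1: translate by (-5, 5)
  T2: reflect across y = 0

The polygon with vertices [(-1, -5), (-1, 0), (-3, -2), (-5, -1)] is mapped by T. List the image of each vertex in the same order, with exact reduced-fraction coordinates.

image vertices: (-6, 0), (-6, -5), (-8, -3), (-10, -4)

T1 translate by (-5, 5): (-1, -5) → (-6, 0); (-1, 0) → (-6, 5); (-3, -2) → (-8, 3); (-5, -1) → (-10, 4)
T2 reflect across y = 0: (-6, 0) → (-6, 0); (-6, 5) → (-6, -5); (-8, 3) → (-8, -3); (-10, 4) → (-10, -4)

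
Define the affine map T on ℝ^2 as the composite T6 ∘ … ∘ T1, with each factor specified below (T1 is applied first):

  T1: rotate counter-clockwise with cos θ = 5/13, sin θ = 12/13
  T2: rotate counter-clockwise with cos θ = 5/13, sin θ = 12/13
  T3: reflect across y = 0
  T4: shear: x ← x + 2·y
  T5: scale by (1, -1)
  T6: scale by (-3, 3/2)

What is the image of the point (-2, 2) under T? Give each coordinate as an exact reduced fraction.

T1 rotate counter-clockwise with cos θ = 5/13, sin θ = 12/13: (-2, 2) → (-34/13, -14/13)
T2 rotate counter-clockwise with cos θ = 5/13, sin θ = 12/13: (-34/13, -14/13) → (-2/169, -478/169)
T3 reflect across y = 0: (-2/169, -478/169) → (-2/169, 478/169)
T4 shear: x ← x + 2·y: (-2/169, 478/169) → (954/169, 478/169)
T5 scale by (1, -1): (954/169, 478/169) → (954/169, -478/169)
T6 scale by (-3, 3/2): (954/169, -478/169) → (-2862/169, -717/169)

T(p) = (-2862/169, -717/169)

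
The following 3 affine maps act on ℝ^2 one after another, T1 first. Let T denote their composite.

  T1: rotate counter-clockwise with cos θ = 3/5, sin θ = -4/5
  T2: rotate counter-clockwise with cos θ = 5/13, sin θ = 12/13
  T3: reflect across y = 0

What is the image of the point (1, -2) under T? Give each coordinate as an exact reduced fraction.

T1 rotate counter-clockwise with cos θ = 3/5, sin θ = -4/5: (1, -2) → (-1, -2)
T2 rotate counter-clockwise with cos θ = 5/13, sin θ = 12/13: (-1, -2) → (19/13, -22/13)
T3 reflect across y = 0: (19/13, -22/13) → (19/13, 22/13)

T(p) = (19/13, 22/13)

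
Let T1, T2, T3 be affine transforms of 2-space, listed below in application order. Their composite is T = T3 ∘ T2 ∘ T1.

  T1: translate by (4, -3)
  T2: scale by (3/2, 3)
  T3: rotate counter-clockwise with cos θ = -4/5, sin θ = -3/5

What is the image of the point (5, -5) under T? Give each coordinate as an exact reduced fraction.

T(p) = (-126/5, 111/10)

T1 translate by (4, -3): (5, -5) → (9, -8)
T2 scale by (3/2, 3): (9, -8) → (27/2, -24)
T3 rotate counter-clockwise with cos θ = -4/5, sin θ = -3/5: (27/2, -24) → (-126/5, 111/10)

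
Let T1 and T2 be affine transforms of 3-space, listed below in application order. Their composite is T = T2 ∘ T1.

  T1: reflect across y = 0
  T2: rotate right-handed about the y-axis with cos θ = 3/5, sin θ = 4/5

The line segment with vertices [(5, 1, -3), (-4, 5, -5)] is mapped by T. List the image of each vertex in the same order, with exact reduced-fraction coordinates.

image vertices: (3/5, -1, -29/5), (-32/5, -5, 1/5)

T1 reflect across y = 0: (5, 1, -3) → (5, -1, -3); (-4, 5, -5) → (-4, -5, -5)
T2 rotate right-handed about the y-axis with cos θ = 3/5, sin θ = 4/5: (5, -1, -3) → (3/5, -1, -29/5); (-4, -5, -5) → (-32/5, -5, 1/5)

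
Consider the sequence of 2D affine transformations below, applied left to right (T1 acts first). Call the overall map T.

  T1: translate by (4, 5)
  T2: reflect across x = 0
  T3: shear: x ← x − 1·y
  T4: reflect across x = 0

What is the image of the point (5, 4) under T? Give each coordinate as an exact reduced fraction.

T1 translate by (4, 5): (5, 4) → (9, 9)
T2 reflect across x = 0: (9, 9) → (-9, 9)
T3 shear: x ← x − 1·y: (-9, 9) → (-18, 9)
T4 reflect across x = 0: (-18, 9) → (18, 9)

T(p) = (18, 9)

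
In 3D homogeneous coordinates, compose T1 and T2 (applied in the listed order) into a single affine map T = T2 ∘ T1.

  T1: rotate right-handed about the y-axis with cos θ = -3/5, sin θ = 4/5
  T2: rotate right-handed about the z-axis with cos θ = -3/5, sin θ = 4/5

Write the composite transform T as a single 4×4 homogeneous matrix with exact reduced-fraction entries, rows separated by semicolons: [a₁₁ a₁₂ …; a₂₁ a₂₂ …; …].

T = [9/25 -4/5 -12/25 0; -12/25 -3/5 16/25 0; -4/5 0 -3/5 0; 0 0 0 1]

T1 = [-3/5 0 4/5 0; 0 1 0 0; -4/5 0 -3/5 0; 0 0 0 1]
T2·T1 = [9/25 -4/5 -12/25 0; -12/25 -3/5 16/25 0; -4/5 0 -3/5 0; 0 0 0 1]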